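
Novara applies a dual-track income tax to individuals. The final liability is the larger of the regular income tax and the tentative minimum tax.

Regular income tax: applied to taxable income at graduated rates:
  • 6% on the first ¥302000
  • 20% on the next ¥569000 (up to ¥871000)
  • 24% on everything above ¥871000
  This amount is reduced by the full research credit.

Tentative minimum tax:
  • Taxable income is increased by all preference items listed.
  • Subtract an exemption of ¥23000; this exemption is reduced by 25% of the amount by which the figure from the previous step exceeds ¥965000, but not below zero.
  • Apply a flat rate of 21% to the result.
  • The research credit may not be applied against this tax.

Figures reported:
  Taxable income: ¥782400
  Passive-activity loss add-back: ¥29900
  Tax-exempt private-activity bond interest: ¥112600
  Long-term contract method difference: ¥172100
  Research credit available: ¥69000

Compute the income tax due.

¥230370

Regular income tax:
  ¥302000 × 6% = ¥18120
  ¥480400 × 20% = ¥96080
  → ¥114200
  Less research credit ¥69000 → ¥45200

Tentative minimum tax:
  Adjusted income: ¥782400 + ¥29900 + ¥112600 + ¥172100 = ¥1097000
  Exemption: 25% × (¥1097000 − ¥965000) = ¥33000 ≥ ¥23000, so the exemption is fully phased out
  Base: ¥1097000 − ¥0 = ¥1097000
  ¥1097000 × 21% = ¥230370

¥230370 > ¥45200, so the tentative minimum tax is the binding amount.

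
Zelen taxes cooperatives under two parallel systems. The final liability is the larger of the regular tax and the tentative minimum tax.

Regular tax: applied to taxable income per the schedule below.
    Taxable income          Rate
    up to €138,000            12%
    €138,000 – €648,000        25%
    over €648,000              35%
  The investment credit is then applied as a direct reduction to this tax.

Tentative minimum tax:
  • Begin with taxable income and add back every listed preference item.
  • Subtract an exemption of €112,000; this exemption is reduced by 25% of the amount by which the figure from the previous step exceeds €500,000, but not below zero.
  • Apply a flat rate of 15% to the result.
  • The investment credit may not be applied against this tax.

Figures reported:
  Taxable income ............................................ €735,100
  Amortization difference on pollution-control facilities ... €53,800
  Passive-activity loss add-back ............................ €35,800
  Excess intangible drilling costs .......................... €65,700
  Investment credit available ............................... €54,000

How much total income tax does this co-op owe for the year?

€131,400

Tentative minimum tax:
  Adjusted income: €735,100 + €53,800 + €35,800 + €65,700 = €890,400
  Exemption: €112,000 − 25% × (€890,400 − €500,000) = €112,000 − €97,600 = €14,400
  Base: €890,400 − €14,400 = €876,000
  €876,000 × 15% = €131,400

Regular tax:
  €138,000 × 12% = €16,560
  €510,000 × 25% = €127,500
  €87,100 × 35% = €30,485
  → €174,545
  Less investment credit €54,000 → €120,545

€131,400 > €120,545, so the tentative minimum tax is the binding amount.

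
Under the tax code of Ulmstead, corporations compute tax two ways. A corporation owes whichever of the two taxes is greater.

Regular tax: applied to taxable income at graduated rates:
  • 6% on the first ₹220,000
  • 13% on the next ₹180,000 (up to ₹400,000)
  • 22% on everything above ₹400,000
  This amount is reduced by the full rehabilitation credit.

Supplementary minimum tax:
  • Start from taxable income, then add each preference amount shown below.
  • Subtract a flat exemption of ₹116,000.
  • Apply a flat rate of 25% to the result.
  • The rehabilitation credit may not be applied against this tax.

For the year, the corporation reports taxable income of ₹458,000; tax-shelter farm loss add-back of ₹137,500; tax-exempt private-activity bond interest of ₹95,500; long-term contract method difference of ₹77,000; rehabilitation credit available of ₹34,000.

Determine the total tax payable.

₹163,000

Regular tax:
  ₹220,000 × 6% = ₹13,200
  ₹180,000 × 13% = ₹23,400
  ₹58,000 × 22% = ₹12,760
  → ₹49,360
  Less rehabilitation credit ₹34,000 → ₹15,360

Supplementary minimum tax:
  Adjusted income: ₹458,000 + ₹137,500 + ₹95,500 + ₹77,000 = ₹768,000
  Less exemption ₹116,000 → base ₹652,000
  ₹652,000 × 25% = ₹163,000

₹163,000 > ₹15,360, so the supplementary minimum tax is the binding amount.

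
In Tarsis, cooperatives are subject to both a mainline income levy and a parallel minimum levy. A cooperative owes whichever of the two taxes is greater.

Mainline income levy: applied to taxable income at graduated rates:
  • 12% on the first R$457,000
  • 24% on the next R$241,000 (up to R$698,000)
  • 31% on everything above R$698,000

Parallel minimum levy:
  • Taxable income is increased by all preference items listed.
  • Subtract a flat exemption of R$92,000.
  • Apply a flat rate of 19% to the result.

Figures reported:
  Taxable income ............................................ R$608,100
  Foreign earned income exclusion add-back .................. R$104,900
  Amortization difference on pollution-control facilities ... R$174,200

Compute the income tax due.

Parallel minimum levy:
  Adjusted income: R$608,100 + R$104,900 + R$174,200 = R$887,200
  Less exemption R$92,000 → base R$795,200
  R$795,200 × 19% = R$151,088

Mainline income levy:
  R$457,000 × 12% = R$54,840
  R$151,100 × 24% = R$36,264
  → R$91,104

R$151,088 > R$91,104, so the parallel minimum levy is the binding amount.

R$151,088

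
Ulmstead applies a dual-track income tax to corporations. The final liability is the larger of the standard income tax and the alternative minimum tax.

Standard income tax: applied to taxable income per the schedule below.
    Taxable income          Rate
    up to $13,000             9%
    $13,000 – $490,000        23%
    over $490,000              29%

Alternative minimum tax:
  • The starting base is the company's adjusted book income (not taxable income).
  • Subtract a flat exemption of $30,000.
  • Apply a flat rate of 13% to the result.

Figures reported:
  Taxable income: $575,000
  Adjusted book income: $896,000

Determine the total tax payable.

$135,530

Alternative minimum tax:
  Base (adjusted book income): $896,000
  Less exemption $30,000 → base $866,000
  $866,000 × 13% = $112,580

Standard income tax:
  $13,000 × 9% = $1,170
  $477,000 × 23% = $109,710
  $85,000 × 29% = $24,650
  → $135,530

$135,530 > $112,580, so the standard income tax governs.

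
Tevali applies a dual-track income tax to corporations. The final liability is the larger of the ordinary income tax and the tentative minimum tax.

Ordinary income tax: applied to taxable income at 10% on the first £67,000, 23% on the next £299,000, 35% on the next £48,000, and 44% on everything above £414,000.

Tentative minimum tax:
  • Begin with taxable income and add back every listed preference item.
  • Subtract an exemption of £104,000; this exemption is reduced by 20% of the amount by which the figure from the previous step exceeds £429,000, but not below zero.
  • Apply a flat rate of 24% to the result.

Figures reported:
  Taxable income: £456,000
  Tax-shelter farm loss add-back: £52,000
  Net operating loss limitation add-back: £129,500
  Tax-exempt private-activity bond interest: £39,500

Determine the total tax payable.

Tentative minimum tax:
  Adjusted income: £456,000 + £52,000 + £129,500 + £39,500 = £677,000
  Exemption: £104,000 − 20% × (£677,000 − £429,000) = £104,000 − £49,600 = £54,400
  Base: £677,000 − £54,400 = £622,600
  £622,600 × 24% = £149,424

Ordinary income tax:
  £67,000 × 10% = £6,700
  £299,000 × 23% = £68,770
  £48,000 × 35% = £16,800
  £42,000 × 44% = £18,480
  → £110,750

£149,424 > £110,750, so the tentative minimum tax is the binding amount.

£149,424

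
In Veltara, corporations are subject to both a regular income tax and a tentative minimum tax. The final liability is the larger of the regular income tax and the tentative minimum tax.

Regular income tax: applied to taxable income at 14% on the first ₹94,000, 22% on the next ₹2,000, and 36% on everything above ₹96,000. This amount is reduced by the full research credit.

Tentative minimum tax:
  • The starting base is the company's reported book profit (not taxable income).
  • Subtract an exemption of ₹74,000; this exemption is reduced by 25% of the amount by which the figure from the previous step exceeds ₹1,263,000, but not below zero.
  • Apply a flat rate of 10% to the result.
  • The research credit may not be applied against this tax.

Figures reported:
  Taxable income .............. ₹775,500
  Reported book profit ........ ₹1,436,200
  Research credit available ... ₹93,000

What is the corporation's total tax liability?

Regular income tax:
  ₹94,000 × 14% = ₹13,160
  ₹2,000 × 22% = ₹440
  ₹679,500 × 36% = ₹244,620
  → ₹258,220
  Less research credit ₹93,000 → ₹165,220

Tentative minimum tax:
  Base (reported book profit): ₹1,436,200
  Exemption: ₹74,000 − 25% × (₹1,436,200 − ₹1,263,000) = ₹74,000 − ₹43,300 = ₹30,700
  Base: ₹1,436,200 − ₹30,700 = ₹1,405,500
  ₹1,405,500 × 10% = ₹140,550

₹165,220 > ₹140,550, so the regular income tax governs.

₹165,220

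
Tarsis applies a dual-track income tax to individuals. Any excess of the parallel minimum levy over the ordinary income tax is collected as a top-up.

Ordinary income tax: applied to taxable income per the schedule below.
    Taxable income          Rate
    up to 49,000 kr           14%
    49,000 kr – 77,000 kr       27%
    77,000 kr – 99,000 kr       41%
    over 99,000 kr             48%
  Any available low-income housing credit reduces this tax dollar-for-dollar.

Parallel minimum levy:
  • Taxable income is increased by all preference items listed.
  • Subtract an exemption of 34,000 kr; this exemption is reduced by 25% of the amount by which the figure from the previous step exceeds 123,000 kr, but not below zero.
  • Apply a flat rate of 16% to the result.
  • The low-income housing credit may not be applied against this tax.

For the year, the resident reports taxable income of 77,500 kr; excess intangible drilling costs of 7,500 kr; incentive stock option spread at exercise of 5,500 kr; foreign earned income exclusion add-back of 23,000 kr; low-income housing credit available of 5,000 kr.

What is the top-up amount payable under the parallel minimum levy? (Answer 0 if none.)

3,095 kr

Ordinary income tax:
  49,000 kr × 14% = 6,860 kr
  28,000 kr × 27% = 7,560 kr
  500 kr × 41% = 205 kr
  → 14,625 kr
  Less low-income housing credit 5,000 kr → 9,625 kr

Parallel minimum levy:
  Adjusted income: 77,500 kr + 7,500 kr + 5,500 kr + 23,000 kr = 113,500 kr
  Exemption: 113,500 kr ≤ 123,000 kr, so full 34,000 kr applies
  Base: 113,500 kr − 34,000 kr = 79,500 kr
  79,500 kr × 16% = 12,720 kr

Excess of parallel minimum levy over ordinary income tax: 12,720 kr − 9,625 kr = 3,095 kr.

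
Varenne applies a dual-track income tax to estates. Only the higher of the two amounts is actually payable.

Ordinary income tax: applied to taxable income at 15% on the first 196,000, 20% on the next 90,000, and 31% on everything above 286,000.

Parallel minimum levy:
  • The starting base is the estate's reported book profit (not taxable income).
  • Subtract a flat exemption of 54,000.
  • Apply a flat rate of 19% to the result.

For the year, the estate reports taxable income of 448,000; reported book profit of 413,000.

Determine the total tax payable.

Parallel minimum levy:
  Base (reported book profit): 413,000
  Less exemption 54,000 → base 359,000
  359,000 × 19% = 68,210

Ordinary income tax:
  196,000 × 15% = 29,400
  90,000 × 20% = 18,000
  162,000 × 31% = 50,220
  → 97,620

97,620 > 68,210, so the ordinary income tax governs.

97,620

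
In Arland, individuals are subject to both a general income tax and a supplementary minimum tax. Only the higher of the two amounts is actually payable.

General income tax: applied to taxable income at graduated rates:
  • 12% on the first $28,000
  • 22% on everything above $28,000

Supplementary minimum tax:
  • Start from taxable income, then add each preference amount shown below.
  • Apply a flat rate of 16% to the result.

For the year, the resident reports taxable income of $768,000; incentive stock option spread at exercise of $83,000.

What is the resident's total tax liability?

$166,160

General income tax:
  $28,000 × 12% = $3,360
  $740,000 × 22% = $162,800
  → $166,160

Supplementary minimum tax:
  Adjusted income: $768,000 + $83,000 = $851,000
  $851,000 × 16% = $136,160

$166,160 > $136,160, so the general income tax governs.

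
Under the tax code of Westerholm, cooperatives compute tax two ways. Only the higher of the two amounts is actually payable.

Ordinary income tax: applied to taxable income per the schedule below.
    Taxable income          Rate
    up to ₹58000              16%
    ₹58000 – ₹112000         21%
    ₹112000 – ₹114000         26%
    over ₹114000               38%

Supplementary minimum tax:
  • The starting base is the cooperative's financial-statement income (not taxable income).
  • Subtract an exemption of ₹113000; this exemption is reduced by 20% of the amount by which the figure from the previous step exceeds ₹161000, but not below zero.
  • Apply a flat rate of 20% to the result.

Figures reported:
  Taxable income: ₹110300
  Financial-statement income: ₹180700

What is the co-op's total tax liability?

₹20263

Ordinary income tax:
  ₹58000 × 16% = ₹9280
  ₹52300 × 21% = ₹10983
  → ₹20263

Supplementary minimum tax:
  Base (financial-statement income): ₹180700
  Exemption: ₹113000 − 20% × (₹180700 − ₹161000) = ₹113000 − ₹3940 = ₹109060
  Base: ₹180700 − ₹109060 = ₹71640
  ₹71640 × 20% = ₹14328

₹20263 > ₹14328, so the ordinary income tax governs.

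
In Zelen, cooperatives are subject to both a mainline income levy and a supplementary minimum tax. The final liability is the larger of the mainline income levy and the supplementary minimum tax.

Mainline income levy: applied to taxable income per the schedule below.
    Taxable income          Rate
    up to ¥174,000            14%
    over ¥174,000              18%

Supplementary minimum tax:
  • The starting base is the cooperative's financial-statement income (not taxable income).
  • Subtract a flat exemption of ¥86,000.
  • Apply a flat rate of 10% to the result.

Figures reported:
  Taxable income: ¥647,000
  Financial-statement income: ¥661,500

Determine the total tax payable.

Supplementary minimum tax:
  Base (financial-statement income): ¥661,500
  Less exemption ¥86,000 → base ¥575,500
  ¥575,500 × 10% = ¥57,550

Mainline income levy:
  ¥174,000 × 14% = ¥24,360
  ¥473,000 × 18% = ¥85,140
  → ¥109,500

¥109,500 > ¥57,550, so the mainline income levy governs.

¥109,500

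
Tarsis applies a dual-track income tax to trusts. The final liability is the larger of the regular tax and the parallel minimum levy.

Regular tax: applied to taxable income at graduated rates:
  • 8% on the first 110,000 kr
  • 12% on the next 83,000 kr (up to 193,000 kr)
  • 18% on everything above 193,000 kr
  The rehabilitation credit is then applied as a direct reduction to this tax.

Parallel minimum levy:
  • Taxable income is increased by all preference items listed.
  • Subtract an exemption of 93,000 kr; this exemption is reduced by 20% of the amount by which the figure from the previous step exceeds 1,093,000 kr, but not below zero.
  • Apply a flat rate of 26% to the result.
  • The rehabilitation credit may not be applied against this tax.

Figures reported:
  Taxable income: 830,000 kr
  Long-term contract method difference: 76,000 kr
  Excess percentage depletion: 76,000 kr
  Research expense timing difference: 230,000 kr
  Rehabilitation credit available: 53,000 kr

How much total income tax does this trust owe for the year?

Parallel minimum levy:
  Adjusted income: 830,000 kr + 76,000 kr + 76,000 kr + 230,000 kr = 1,212,000 kr
  Exemption: 93,000 kr − 20% × (1,212,000 kr − 1,093,000 kr) = 93,000 kr − 23,800 kr = 69,200 kr
  Base: 1,212,000 kr − 69,200 kr = 1,142,800 kr
  1,142,800 kr × 26% = 297,128 kr

Regular tax:
  110,000 kr × 8% = 8,800 kr
  83,000 kr × 12% = 9,960 kr
  637,000 kr × 18% = 114,660 kr
  → 133,420 kr
  Less rehabilitation credit 53,000 kr → 80,420 kr

297,128 kr > 80,420 kr, so the parallel minimum levy is the binding amount.

297,128 kr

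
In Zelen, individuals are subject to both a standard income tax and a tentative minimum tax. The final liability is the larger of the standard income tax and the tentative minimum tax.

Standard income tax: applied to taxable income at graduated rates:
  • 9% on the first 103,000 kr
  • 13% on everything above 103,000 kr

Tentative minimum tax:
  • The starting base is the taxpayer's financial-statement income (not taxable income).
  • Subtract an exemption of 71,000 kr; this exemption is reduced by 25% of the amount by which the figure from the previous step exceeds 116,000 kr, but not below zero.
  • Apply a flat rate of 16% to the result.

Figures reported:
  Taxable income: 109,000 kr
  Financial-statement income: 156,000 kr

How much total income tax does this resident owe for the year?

Standard income tax:
  103,000 kr × 9% = 9,270 kr
  6,000 kr × 13% = 780 kr
  → 10,050 kr

Tentative minimum tax:
  Base (financial-statement income): 156,000 kr
  Exemption: 71,000 kr − 25% × (156,000 kr − 116,000 kr) = 71,000 kr − 10,000 kr = 61,000 kr
  Base: 156,000 kr − 61,000 kr = 95,000 kr
  95,000 kr × 16% = 15,200 kr

15,200 kr > 10,050 kr, so the tentative minimum tax is the binding amount.

15,200 kr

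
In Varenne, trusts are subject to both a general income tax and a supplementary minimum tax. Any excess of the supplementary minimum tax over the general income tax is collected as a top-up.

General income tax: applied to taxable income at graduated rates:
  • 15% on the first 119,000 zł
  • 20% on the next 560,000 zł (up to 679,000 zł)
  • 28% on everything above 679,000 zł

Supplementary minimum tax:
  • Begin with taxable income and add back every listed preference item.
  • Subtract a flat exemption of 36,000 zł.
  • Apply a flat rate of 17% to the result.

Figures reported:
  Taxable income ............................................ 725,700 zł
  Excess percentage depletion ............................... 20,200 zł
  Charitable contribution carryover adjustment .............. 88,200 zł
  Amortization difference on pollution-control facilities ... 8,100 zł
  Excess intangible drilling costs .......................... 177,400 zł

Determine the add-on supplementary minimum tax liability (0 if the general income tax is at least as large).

24,286 zł

Supplementary minimum tax:
  Adjusted income: 725,700 zł + 20,200 zł + 88,200 zł + 8,100 zł + 177,400 zł = 1,019,600 zł
  Less exemption 36,000 zł → base 983,600 zł
  983,600 zł × 17% = 167,212 zł

General income tax:
  119,000 zł × 15% = 17,850 zł
  560,000 zł × 20% = 112,000 zł
  46,700 zł × 28% = 13,076 zł
  → 142,926 zł

Excess of supplementary minimum tax over general income tax: 167,212 zł − 142,926 zł = 24,286 zł.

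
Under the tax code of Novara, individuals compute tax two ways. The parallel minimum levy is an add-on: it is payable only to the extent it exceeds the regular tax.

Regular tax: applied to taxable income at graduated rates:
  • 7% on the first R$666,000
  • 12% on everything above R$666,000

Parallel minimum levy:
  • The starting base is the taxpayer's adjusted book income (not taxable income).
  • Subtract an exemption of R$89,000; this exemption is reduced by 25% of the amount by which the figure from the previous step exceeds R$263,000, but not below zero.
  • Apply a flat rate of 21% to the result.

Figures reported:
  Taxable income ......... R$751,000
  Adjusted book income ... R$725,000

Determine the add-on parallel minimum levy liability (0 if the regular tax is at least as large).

Parallel minimum levy:
  Base (adjusted book income): R$725,000
  Exemption: 25% × (R$725,000 − R$263,000) = R$115,500 ≥ R$89,000, so the exemption is fully phased out
  Base: R$725,000 − R$0 = R$725,000
  R$725,000 × 21% = R$152,250

Regular tax:
  R$666,000 × 7% = R$46,620
  R$85,000 × 12% = R$10,200
  → R$56,820

Excess of parallel minimum levy over regular tax: R$152,250 − R$56,820 = R$95,430.

R$95,430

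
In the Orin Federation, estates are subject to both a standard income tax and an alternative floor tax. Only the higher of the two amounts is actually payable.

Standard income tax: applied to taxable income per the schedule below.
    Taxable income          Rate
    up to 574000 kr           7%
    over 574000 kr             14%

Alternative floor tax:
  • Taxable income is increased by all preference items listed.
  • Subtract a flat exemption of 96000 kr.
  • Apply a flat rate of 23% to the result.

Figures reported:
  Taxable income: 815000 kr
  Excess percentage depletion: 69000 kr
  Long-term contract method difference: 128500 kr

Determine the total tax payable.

210795 kr

Alternative floor tax:
  Adjusted income: 815000 kr + 69000 kr + 128500 kr = 1012500 kr
  Less exemption 96000 kr → base 916500 kr
  916500 kr × 23% = 210795 kr

Standard income tax:
  574000 kr × 7% = 40180 kr
  241000 kr × 14% = 33740 kr
  → 73920 kr

210795 kr > 73920 kr, so the alternative floor tax is the binding amount.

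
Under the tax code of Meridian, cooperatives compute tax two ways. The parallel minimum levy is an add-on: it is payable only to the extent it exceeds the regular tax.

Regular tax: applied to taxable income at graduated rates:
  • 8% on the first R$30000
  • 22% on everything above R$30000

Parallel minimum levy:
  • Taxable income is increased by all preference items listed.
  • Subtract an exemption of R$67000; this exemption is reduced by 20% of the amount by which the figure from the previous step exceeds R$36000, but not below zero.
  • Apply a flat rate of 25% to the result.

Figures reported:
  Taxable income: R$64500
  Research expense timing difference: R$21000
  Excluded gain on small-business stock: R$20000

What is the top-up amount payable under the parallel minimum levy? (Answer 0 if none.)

R$3110

Parallel minimum levy:
  Adjusted income: R$64500 + R$21000 + R$20000 = R$105500
  Exemption: R$67000 − 20% × (R$105500 − R$36000) = R$67000 − R$13900 = R$53100
  Base: R$105500 − R$53100 = R$52400
  R$52400 × 25% = R$13100

Regular tax:
  R$30000 × 8% = R$2400
  R$34500 × 22% = R$7590
  → R$9990

Excess of parallel minimum levy over regular tax: R$13100 − R$9990 = R$3110.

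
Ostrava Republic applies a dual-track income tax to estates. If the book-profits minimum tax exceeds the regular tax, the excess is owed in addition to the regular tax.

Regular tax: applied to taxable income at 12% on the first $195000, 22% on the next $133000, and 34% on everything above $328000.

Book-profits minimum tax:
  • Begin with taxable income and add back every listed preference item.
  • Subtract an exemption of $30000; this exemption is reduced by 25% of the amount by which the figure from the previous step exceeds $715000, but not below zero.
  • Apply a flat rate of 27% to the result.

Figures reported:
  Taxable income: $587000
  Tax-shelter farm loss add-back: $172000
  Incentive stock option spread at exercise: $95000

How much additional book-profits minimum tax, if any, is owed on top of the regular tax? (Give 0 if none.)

$89860

Regular tax:
  $195000 × 12% = $23400
  $133000 × 22% = $29260
  $259000 × 34% = $88060
  → $140720

Book-profits minimum tax:
  Adjusted income: $587000 + $172000 + $95000 = $854000
  Exemption: 25% × ($854000 − $715000) = $34750 ≥ $30000, so the exemption is fully phased out
  Base: $854000 − $0 = $854000
  $854000 × 27% = $230580

Excess of book-profits minimum tax over regular tax: $230580 − $140720 = $89860.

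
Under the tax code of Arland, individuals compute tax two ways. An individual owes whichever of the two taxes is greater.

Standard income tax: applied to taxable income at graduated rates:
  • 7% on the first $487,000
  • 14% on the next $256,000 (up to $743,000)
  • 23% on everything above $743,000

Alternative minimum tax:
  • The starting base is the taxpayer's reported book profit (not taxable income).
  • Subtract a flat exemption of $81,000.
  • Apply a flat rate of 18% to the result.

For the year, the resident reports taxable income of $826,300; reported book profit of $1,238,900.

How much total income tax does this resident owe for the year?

$208,422

Standard income tax:
  $487,000 × 7% = $34,090
  $256,000 × 14% = $35,840
  $83,300 × 23% = $19,159
  → $89,089

Alternative minimum tax:
  Base (reported book profit): $1,238,900
  Less exemption $81,000 → base $1,157,900
  $1,157,900 × 18% = $208,422

$208,422 > $89,089, so the alternative minimum tax is the binding amount.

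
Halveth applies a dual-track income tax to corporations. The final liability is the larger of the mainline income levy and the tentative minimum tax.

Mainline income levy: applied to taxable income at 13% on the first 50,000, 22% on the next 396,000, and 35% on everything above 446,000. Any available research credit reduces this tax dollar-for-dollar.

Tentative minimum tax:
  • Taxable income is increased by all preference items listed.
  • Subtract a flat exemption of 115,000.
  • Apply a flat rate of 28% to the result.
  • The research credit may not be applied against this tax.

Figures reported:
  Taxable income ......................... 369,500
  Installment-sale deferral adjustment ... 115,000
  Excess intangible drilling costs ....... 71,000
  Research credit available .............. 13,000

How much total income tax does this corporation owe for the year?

123,340

Tentative minimum tax:
  Adjusted income: 369,500 + 115,000 + 71,000 = 555,500
  Less exemption 115,000 → base 440,500
  440,500 × 28% = 123,340

Mainline income levy:
  50,000 × 13% = 6,500
  319,500 × 22% = 70,290
  → 76,790
  Less research credit 13,000 → 63,790

123,340 > 63,790, so the tentative minimum tax is the binding amount.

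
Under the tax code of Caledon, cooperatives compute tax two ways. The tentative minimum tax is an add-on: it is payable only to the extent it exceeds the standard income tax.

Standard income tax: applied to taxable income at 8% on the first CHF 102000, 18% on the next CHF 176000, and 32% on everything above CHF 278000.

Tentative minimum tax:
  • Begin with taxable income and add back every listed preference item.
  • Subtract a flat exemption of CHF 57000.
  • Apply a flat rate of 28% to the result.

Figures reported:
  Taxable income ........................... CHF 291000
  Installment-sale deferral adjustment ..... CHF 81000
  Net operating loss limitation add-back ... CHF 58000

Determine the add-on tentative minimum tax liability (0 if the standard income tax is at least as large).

Standard income tax:
  CHF 102000 × 8% = CHF 8160
  CHF 176000 × 18% = CHF 31680
  CHF 13000 × 32% = CHF 4160
  → CHF 44000

Tentative minimum tax:
  Adjusted income: CHF 291000 + CHF 81000 + CHF 58000 = CHF 430000
  Less exemption CHF 57000 → base CHF 373000
  CHF 373000 × 28% = CHF 104440

Excess of tentative minimum tax over standard income tax: CHF 104440 − CHF 44000 = CHF 60440.

CHF 60440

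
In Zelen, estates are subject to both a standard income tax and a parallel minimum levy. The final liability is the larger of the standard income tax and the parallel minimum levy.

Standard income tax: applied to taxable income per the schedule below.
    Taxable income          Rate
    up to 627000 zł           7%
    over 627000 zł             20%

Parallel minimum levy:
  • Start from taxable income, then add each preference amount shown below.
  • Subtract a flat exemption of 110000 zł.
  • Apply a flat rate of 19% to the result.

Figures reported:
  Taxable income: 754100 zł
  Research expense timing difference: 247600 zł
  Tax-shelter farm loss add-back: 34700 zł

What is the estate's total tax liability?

176016 zł

Parallel minimum levy:
  Adjusted income: 754100 zł + 247600 zł + 34700 zł = 1036400 zł
  Less exemption 110000 zł → base 926400 zł
  926400 zł × 19% = 176016 zł

Standard income tax:
  627000 zł × 7% = 43890 zł
  127100 zł × 20% = 25420 zł
  → 69310 zł

176016 zł > 69310 zł, so the parallel minimum levy is the binding amount.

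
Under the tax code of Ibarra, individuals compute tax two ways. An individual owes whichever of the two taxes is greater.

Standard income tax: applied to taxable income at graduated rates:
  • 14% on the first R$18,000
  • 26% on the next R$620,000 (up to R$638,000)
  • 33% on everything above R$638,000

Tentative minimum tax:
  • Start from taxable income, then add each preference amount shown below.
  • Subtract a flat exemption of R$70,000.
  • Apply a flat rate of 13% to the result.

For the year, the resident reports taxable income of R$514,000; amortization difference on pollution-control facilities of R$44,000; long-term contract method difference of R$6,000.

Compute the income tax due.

Tentative minimum tax:
  Adjusted income: R$514,000 + R$44,000 + R$6,000 = R$564,000
  Less exemption R$70,000 → base R$494,000
  R$494,000 × 13% = R$64,220

Standard income tax:
  R$18,000 × 14% = R$2,520
  R$496,000 × 26% = R$128,960
  → R$131,480

R$131,480 > R$64,220, so the standard income tax governs.

R$131,480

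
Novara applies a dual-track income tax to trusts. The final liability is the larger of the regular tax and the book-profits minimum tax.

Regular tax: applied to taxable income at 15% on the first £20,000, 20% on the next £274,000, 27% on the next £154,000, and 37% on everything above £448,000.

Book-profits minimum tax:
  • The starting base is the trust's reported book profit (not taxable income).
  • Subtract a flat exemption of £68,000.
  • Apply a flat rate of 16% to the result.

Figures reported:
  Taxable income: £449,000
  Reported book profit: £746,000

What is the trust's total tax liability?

Book-profits minimum tax:
  Base (reported book profit): £746,000
  Less exemption £68,000 → base £678,000
  £678,000 × 16% = £108,480

Regular tax:
  £20,000 × 15% = £3,000
  £274,000 × 20% = £54,800
  £154,000 × 27% = £41,580
  £1,000 × 37% = £370
  → £99,750

£108,480 > £99,750, so the book-profits minimum tax is the binding amount.

£108,480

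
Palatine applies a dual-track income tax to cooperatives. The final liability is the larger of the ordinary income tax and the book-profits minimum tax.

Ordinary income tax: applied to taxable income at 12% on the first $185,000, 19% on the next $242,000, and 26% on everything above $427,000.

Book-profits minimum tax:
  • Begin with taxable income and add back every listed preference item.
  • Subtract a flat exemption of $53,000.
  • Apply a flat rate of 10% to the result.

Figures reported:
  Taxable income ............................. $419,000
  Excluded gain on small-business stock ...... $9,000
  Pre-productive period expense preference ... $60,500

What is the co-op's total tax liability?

$66,660

Book-profits minimum tax:
  Adjusted income: $419,000 + $9,000 + $60,500 = $488,500
  Less exemption $53,000 → base $435,500
  $435,500 × 10% = $43,550

Ordinary income tax:
  $185,000 × 12% = $22,200
  $234,000 × 19% = $44,460
  → $66,660

$66,660 > $43,550, so the ordinary income tax governs.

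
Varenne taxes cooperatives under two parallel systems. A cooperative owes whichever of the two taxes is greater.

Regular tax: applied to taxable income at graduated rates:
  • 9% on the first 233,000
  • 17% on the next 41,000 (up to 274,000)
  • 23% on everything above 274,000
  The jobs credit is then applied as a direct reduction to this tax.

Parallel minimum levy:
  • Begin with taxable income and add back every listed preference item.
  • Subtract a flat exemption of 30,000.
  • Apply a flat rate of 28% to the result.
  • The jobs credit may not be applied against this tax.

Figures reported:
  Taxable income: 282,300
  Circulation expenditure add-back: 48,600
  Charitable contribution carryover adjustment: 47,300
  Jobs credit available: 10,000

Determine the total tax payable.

97,496

Regular tax:
  233,000 × 9% = 20,970
  41,000 × 17% = 6,970
  8,300 × 23% = 1,909
  → 29,849
  Less jobs credit 10,000 → 19,849

Parallel minimum levy:
  Adjusted income: 282,300 + 48,600 + 47,300 = 378,200
  Less exemption 30,000 → base 348,200
  348,200 × 28% = 97,496

97,496 > 19,849, so the parallel minimum levy is the binding amount.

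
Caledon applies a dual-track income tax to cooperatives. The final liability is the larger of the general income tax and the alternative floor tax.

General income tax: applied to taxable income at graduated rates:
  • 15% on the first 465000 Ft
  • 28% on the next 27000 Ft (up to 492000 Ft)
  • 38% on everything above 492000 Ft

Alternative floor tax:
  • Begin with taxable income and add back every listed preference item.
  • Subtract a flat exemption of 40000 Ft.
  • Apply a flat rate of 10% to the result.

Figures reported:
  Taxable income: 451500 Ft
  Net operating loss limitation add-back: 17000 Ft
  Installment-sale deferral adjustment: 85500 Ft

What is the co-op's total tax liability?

67725 Ft

Alternative floor tax:
  Adjusted income: 451500 Ft + 17000 Ft + 85500 Ft = 554000 Ft
  Less exemption 40000 Ft → base 514000 Ft
  514000 Ft × 10% = 51400 Ft

General income tax:
  451500 Ft × 15% = 67725 Ft

67725 Ft > 51400 Ft, so the general income tax governs.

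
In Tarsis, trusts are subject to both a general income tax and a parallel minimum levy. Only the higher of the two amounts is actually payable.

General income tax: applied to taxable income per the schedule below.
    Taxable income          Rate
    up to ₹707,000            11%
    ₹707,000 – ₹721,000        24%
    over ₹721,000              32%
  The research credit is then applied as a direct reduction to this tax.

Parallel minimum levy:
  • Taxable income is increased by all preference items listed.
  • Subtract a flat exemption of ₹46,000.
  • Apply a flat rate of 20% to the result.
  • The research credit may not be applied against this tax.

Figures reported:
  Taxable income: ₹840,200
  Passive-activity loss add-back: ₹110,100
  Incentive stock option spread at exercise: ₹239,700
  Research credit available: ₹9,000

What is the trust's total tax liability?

General income tax:
  ₹707,000 × 11% = ₹77,770
  ₹14,000 × 24% = ₹3,360
  ₹119,200 × 32% = ₹38,144
  → ₹119,274
  Less research credit ₹9,000 → ₹110,274

Parallel minimum levy:
  Adjusted income: ₹840,200 + ₹110,100 + ₹239,700 = ₹1,190,000
  Less exemption ₹46,000 → base ₹1,144,000
  ₹1,144,000 × 20% = ₹228,800

₹228,800 > ₹110,274, so the parallel minimum levy is the binding amount.

₹228,800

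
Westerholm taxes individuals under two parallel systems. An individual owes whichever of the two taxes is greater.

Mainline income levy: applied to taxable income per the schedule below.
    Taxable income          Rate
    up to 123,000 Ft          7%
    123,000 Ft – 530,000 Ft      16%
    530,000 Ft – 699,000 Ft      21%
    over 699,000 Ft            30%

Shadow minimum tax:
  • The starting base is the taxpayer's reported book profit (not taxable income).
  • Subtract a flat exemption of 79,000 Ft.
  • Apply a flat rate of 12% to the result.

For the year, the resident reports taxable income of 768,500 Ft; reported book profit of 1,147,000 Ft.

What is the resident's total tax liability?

Mainline income levy:
  123,000 Ft × 7% = 8,610 Ft
  407,000 Ft × 16% = 65,120 Ft
  169,000 Ft × 21% = 35,490 Ft
  69,500 Ft × 30% = 20,850 Ft
  → 130,070 Ft

Shadow minimum tax:
  Base (reported book profit): 1,147,000 Ft
  Less exemption 79,000 Ft → base 1,068,000 Ft
  1,068,000 Ft × 12% = 128,160 Ft

130,070 Ft > 128,160 Ft, so the mainline income levy governs.

130,070 Ft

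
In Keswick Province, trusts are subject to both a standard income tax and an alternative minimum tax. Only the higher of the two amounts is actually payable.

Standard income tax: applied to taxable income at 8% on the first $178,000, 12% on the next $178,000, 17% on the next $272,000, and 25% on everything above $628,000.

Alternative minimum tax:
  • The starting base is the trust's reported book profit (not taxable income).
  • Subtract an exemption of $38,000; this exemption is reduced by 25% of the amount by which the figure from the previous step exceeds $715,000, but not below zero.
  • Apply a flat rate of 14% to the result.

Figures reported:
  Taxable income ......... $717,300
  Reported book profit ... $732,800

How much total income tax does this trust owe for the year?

$104,165

Standard income tax:
  $178,000 × 8% = $14,240
  $178,000 × 12% = $21,360
  $272,000 × 17% = $46,240
  $89,300 × 25% = $22,325
  → $104,165

Alternative minimum tax:
  Base (reported book profit): $732,800
  Exemption: $38,000 − 25% × ($732,800 − $715,000) = $38,000 − $4,450 = $33,550
  Base: $732,800 − $33,550 = $699,250
  $699,250 × 14% = $97,895

$104,165 > $97,895, so the standard income tax governs.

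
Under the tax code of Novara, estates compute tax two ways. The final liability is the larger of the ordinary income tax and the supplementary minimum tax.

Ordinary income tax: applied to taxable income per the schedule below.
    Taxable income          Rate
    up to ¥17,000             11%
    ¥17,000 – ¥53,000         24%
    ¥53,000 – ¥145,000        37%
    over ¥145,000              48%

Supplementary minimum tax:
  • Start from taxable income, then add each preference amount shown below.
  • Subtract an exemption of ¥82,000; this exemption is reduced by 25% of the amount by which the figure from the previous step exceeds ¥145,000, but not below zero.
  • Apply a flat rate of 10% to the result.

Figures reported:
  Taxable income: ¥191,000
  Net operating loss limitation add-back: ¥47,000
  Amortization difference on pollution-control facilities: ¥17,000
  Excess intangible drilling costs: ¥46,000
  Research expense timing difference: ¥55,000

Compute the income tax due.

¥66,630

Ordinary income tax:
  ¥17,000 × 11% = ¥1,870
  ¥36,000 × 24% = ¥8,640
  ¥92,000 × 37% = ¥34,040
  ¥46,000 × 48% = ¥22,080
  → ¥66,630

Supplementary minimum tax:
  Adjusted income: ¥191,000 + ¥47,000 + ¥17,000 + ¥46,000 + ¥55,000 = ¥356,000
  Exemption: ¥82,000 − 25% × (¥356,000 − ¥145,000) = ¥82,000 − ¥52,750 = ¥29,250
  Base: ¥356,000 − ¥29,250 = ¥326,750
  ¥326,750 × 10% = ¥32,675

¥66,630 > ¥32,675, so the ordinary income tax governs.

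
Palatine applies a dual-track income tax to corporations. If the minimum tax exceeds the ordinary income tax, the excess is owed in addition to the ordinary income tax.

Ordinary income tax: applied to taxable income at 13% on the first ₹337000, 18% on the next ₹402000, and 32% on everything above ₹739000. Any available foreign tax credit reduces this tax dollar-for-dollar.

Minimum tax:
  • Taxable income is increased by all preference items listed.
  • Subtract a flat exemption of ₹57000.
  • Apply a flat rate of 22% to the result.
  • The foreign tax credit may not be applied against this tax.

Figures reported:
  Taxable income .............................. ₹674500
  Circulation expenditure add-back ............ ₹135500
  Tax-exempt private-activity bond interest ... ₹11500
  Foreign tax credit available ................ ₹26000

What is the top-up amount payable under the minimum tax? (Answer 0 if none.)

₹89630

Ordinary income tax:
  ₹337000 × 13% = ₹43810
  ₹337500 × 18% = ₹60750
  → ₹104560
  Less foreign tax credit ₹26000 → ₹78560

Minimum tax:
  Adjusted income: ₹674500 + ₹135500 + ₹11500 = ₹821500
  Less exemption ₹57000 → base ₹764500
  ₹764500 × 22% = ₹168190

Excess of minimum tax over ordinary income tax: ₹168190 − ₹78560 = ₹89630.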